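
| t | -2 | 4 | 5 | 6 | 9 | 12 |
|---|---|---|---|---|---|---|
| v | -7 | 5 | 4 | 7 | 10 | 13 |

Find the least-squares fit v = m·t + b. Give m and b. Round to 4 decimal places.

m = 1.4176, b = -2.7000

Normal-equation sums: Σt·t = 306, Σt = 34, Σ1 = 6.
Right-hand side: Σt·v = 342, Σv = 32.
Eliminating b: 6·(row 1) − 34·(row 2) gives 680·m = 6·342 − 34·32 = 964, so m = 241/170.
Then b = (32 − 34·(241/170))/6 = -27/10.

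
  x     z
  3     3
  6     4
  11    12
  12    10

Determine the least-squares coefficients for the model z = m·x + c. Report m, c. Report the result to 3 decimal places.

m = 0.981, c = -0.602

Entries of AᵀA: Σx·x = 310, Σx = 32, Σ1 = 4.
Right-hand side: Σx·z = 285, Σz = 29.
Normal equations: [[310, 32]; [32, 4]]·[m, c]ᵀ = [285, 29]ᵀ.
Eliminating c: 4·(row 1) − 32·(row 2) gives 216·m = 4·285 − 32·29 = 212, so m = 53/54.
Then c = (29 − 32·(53/54))/4 = -65/108.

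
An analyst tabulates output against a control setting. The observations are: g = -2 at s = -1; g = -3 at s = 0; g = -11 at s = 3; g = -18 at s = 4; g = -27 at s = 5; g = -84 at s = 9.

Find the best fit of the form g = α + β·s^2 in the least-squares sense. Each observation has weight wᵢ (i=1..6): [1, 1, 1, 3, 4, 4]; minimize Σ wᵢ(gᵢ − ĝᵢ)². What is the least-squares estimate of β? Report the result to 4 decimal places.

Entries of MᵀWM: Σwᵢ·1 = 14, Σwᵢ·s^2 = 482, Σwᵢ·s^2·s^2 = 29594.
Right-hand side: Σwᵢ·g = -514, Σwᵢ·s^2·g = -30881.
MᵀWM·[α, β]ᵀ = MᵀWg becomes [[14, 482]; [482, 29594]]·[α, β]ᵀ = [-514, -30881]ᵀ.
det = 14·29594 − 482² = 181992.
α = ((-514)·29594 − 482·(-30881))/181992 = -163337/90996; β = (14·(-30881) − 482·(-514))/181992 = -92293/90996.

β = -1.0143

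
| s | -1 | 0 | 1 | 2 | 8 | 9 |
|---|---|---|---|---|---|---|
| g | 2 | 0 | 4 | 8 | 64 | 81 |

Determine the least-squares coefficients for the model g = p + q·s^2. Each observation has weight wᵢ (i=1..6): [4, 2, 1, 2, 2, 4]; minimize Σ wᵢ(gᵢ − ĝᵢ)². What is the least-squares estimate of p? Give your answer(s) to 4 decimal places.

Sums needed: Σwᵢ·1 = 15, Σwᵢ·s^2 = 465, Σwᵢ·s^2·s^2 = 34473.
And Σwᵢ·g = 480, Σwᵢ·s^2·g = 34512.
MᵀWM·[p, q]ᵀ = MᵀWg becomes [[15, 465]; [465, 34473]]·[p, q]ᵀ = [480, 34512]ᵀ.
Determinant 15·34473 − 465² = 300870.
p = (480·34473 − 465·34512)/300870 = 5544/3343; q = (15·34512 − 465·480)/300870 = 3272/3343.

p = 1.6584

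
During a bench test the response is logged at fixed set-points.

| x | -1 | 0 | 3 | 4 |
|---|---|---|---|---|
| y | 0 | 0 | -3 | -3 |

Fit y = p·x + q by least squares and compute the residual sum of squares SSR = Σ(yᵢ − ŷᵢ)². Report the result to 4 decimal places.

MᵀM·[p, q]ᵀ = Mᵀy reads: 26·p + 6·q = -21;  6·p + 4·q = -6.
Determinant 26·4 − 6² = 68.
p = ((-21)·4 − 6·(-6))/68 = -12/17; q = (26·(-6) − 6·(-21))/68 = -15/34.
Residuals: -9/34, 15/34, -15/34, 9/34; SSR = 9/17.

SSR = 0.5294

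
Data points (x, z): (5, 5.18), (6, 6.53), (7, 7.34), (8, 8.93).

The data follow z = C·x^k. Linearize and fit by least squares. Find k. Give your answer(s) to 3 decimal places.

Taking logs, ln z = k·ln x + ln C, so regress ln z on ln x.
Σln x = 7.4265, Σ(ln x)² = 13.9113, Σln z = 7.7040, Σln x·ln z = 14.4409.
Equations: 13.9113·k + 7.4265·ln C = 14.4409;  7.4265·k + 4·ln C = 7.7040.
Slope k = (n·Σln x·ln z − Σln x·Σln z)/(n·Σ(ln x)² − (Σln x)²) = (4·14.4409 − 7.4265·7.7040)/0.4917 = 1.11798; ln C = (Σln z − k·Σln x)/n = -0.14968.

k = 1.118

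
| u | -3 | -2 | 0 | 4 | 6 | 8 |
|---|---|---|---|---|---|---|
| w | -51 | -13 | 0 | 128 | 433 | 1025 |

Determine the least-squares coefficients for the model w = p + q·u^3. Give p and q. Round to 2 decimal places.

p = 1.56, q = 2.00

Normal-equation sums: Σ1 = 6, Σu^3 = 757, Σu^3·u^3 = 313689.
For Xᵀw: Σw = 1522, Σu^3·w = 628001.
Normal equations: [[6, 757]; [757, 313689]]·[p, q]ᵀ = [1522, 628001]ᵀ.
Determinant 6·313689 − 757² = 1309085.
p = (1522·313689 − 757·628001)/1309085 = 2037901/1309085; q = (6·628001 − 757·1522)/1309085 = 2615852/1309085.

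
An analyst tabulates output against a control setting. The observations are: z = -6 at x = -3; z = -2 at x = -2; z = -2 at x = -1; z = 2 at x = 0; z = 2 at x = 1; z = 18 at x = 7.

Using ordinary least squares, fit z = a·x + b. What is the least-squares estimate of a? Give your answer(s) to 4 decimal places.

a = 2.3368

Entries of MᵀM: Σx·x = 64, Σx = 2, Σ1 = 6.
For Mᵀz: Σx·z = 152, Σz = 12.
Normal equations: [[64, 2]; [2, 6]]·[a, b]ᵀ = [152, 12]ᵀ.
det = 64·6 − 2² = 380.
a = (152·6 − 2·12)/380 = 222/95; b = (64·12 − 2·152)/380 = 116/95.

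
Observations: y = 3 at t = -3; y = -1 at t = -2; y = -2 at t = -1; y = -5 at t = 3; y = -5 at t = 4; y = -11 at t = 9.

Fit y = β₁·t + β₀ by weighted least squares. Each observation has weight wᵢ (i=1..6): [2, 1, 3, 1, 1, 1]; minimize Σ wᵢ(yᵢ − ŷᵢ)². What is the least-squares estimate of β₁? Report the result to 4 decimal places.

Forming MᵀWM = [[131, 5]; [5, 9]] and MᵀWy = [-144, -22]ᵀ gives MᵀWM·[β₁, β₀]ᵀ = MᵀWy.
Eliminating β₀: 9·(row 1) − 5·(row 2) gives 1154·β₁ = 9·(-144) − 5·(-22) = -1186, so β₁ = -593/577.
Then β₀ = ((-22) − 5·(-593/577))/9 = -1081/577.

β₁ = -1.0277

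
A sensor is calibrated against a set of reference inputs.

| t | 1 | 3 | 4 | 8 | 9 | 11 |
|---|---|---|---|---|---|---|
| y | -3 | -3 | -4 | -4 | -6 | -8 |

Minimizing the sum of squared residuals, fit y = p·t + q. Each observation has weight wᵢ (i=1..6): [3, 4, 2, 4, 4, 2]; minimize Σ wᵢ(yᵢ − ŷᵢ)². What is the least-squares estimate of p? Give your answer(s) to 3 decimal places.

p = -0.414

Normal-equation sums: Σwᵢ·t·t = 893, Σwᵢ·t = 113, Σwᵢ·1 = 19.
For AᵀWy: Σwᵢ·t·y = -597, Σwᵢ·y = -85.
det = 893·19 − 113² = 4198.
p = ((-597)·19 − 113·(-85))/4198 = -869/2099; q = (893·(-85) − 113·(-597))/4198 = -4222/2099.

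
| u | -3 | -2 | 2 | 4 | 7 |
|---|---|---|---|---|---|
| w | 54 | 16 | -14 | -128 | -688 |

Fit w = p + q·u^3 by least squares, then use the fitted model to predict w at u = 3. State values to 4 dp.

Normal-equation sums: Σ1 = 5, Σu^3 = 380, Σu^3·u^3 = 122602.
Moment sums: Σw = -760, Σu^3·w = -245874.
Eliminating q: 122602·(row 1) − 380·(row 2) gives 468610·p = 122602·(-760) − 380·(-245874) = 254600, so p = 25460/46861.
Then q = ((-245874) − 380·(25460/46861))/122602 = -94057/46861.
At u = 3: ŵ = (25460/46861)·(1) + (-94057/46861)·(27) = -2514079/46861.

ŵ = -53.6497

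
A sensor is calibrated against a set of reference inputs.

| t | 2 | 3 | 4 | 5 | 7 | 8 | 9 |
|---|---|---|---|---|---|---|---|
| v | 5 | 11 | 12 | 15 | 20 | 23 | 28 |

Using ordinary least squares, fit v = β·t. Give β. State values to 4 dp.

β = 2.9919

With design matrix X, XᵀX = [[248]] and Xᵀv = [742]ᵀ.
Hence β = 742 / 248 ≈ 2.99194.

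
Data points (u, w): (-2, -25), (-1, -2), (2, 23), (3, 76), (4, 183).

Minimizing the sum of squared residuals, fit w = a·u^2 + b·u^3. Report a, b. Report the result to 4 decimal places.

a = -0.3023, b = 2.9335

From the data, Σu^2·u^2 = 370, Σu^2·u^3 = 1266, Σu^3·u^3 = 4954.
Right-hand side: Σu^2·w = 3602, Σu^3·w = 14150.
det = 370·4954 − 1266² = 230224.
a = (3602·4954 − 1266·14150)/230224 = -8699/28778; b = (370·14150 − 1266·3602)/230224 = 84421/28778.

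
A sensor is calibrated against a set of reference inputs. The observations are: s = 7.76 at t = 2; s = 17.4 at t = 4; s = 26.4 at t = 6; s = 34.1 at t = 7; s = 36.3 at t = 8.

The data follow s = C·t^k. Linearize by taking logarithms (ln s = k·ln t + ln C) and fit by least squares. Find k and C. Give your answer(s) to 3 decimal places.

k = 1.133, C = 3.564

With ln sᵢ as the transformed response and ln tᵢ as the regressor:
Σln t = 7.8966, Σ(ln t)² = 13.7233, Σln s = 15.2999, Σln t·ln s = 25.5819.
Normal system: [[13.7233, 7.8966]; [7.8966, 5]]·[k, ln C]ᵀ = [25.5819, 15.2999]ᵀ.
Slope k = (n·Σln t·ln s − Σln t·Σln s)/(n·Σ(ln t)² − (Σln t)²) = (5·25.5819 − 7.8966·15.2999)/6.2610 = 1.13286; ln C = (Σln s − k·Σln t)/n = 1.27086, so C = exp(1.27086) = 3.56390.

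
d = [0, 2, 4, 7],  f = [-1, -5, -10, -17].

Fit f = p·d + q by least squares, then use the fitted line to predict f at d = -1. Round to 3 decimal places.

f̂ = 1.561

Entries of MᵀM: Σd·d = 69, Σd = 13, Σ1 = 4.
Moment sums: Σd·f = -169, Σf = -33.
MᵀM·[p, q]ᵀ = Mᵀf becomes [[69, 13]; [13, 4]]·[p, q]ᵀ = [-169, -33]ᵀ.
det = 69·4 − 13² = 107.
p = ((-169)·4 − 13·(-33))/107 = -247/107; q = (69·(-33) − 13·(-169))/107 = -80/107.
At d = -1: f̂ = (-247/107)·(-1) + (-80/107)·(1) = 167/107.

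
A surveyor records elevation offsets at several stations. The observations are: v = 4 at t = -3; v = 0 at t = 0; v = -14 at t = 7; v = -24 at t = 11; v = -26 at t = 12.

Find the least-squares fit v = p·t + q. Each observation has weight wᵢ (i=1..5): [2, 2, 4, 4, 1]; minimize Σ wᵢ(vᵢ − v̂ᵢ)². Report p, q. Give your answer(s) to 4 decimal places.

p = -2.0428, q = -0.8202

Setting ∂/∂p … = 0 gives: 842·p + 78·q = -1784;  78·p + 13·q = -170.
(Σwᵢ·t·t = 842, Σwᵢ·t = 78, Σwᵢ·1 = 13, Σwᵢ·t·v = -1784, Σwᵢ·v = -170.)
Determinant 842·13 − 78² = 4862.
p = ((-1784)·13 − 78·(-170))/4862 = -382/187; q = (842·(-170) − 78·(-1784))/4862 = -1994/2431.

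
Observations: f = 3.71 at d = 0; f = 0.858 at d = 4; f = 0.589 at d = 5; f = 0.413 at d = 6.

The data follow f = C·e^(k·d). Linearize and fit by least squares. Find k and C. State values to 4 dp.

k = -0.3666, C = 3.7086

Taking logs, ln f = k·d + ln C, so regress ln f on d.
Σd = 15.0000, Σ(d)² = 77.0000, Σln f = -0.2558, Σd·ln f = -8.5651.
Normal system: [[77.0000, 15.0000]; [15.0000, 4]]·[k, ln C]ᵀ = [-8.5651, -0.2558]ᵀ.
Solving (det = 83.0000): k = -0.36655, ln C = 1.31064, so C = exp(1.31064) = 3.70855.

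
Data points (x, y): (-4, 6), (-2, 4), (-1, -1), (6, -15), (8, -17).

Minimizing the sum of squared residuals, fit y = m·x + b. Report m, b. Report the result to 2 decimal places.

m = -2.02, b = -1.77

Sums needed: Σx·x = 121, Σx = 7, Σ1 = 5.
And Σx·y = -257, Σy = -23.
So MᵀM·[m, b]ᵀ = Mᵀy: [[121, 7]; [7, 5]]·[m, b]ᵀ = [-257, -23]ᵀ.
Δ = 121·5 − 7² = 556.
m = ((-257)·5 − 7·(-23))/556 = -281/139; b = (121·(-23) − 7·(-257))/556 = -246/139.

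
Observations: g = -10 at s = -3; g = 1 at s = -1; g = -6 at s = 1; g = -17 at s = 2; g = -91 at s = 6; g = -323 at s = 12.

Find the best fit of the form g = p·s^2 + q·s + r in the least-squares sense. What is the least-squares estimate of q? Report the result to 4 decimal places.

Compute the Gram sums: Σs^2·s^2 = 22131, Σs^2·s = 1925, Σs^2 = 195, Σs·s = 195, Σs = 17, Σ1 = 6.
And Σs^2·g = -49951, Σs·g = -4433, Σg = -446.
MᵀM·[p, q, r]ᵀ = Mᵀg becomes [[22131, 1925, 195]; [1925, 195, 17]; [195, 17, 6]]·[p, q, r]ᵀ = [-49951, -4433, -446]ᵀ.
Row-reducing yields p = -1284319/652884, q = -695753/217628, r = -219194/163221.

q = -3.1970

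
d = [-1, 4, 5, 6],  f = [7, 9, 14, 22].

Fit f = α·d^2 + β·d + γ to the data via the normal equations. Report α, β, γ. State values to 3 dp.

α = 0.884, β = -2.302, γ = 3.826

The normal system AᵀA·[α, β, γ]ᵀ = Aᵀf is [[2178, 404, 78]; [404, 78, 14]; [78, 14, 4]]·[α, β, γ]ᵀ = [1293, 231, 52]ᵀ.
Row-reducing yields α = 38/43, β = -99/43, γ = 329/86.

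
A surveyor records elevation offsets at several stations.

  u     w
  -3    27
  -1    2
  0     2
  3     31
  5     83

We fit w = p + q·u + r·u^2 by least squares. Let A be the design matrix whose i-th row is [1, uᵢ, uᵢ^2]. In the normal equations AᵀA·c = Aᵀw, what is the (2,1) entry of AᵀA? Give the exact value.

Row 2 ↔ basis u, column 1 ↔ basis 1, so (AᵀA)_{2,1} = Σᵢ u = (-3)·(1) + (-1)·(1) + (0)·(1) + (3)·(1) + (5)·(1) = 4.

4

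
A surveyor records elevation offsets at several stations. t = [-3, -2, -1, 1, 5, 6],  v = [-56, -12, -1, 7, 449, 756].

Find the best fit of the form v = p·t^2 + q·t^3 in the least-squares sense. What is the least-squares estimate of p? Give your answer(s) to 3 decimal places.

p = 2.864

Sums needed: Σt^2·t^2 = 2020, Σt^2·t^3 = 10626, Σt^3·t^3 = 63076.
Right-hand side: Σt^2·v = 37895, Σt^3·v = 221037.
Δ = 2020·63076 − 10626² = 14501644.
p = (37895·63076 − 10626·221037)/14501644 = 20762929/7250822; q = (2020·221037 − 10626·37895)/14501644 = 21911235/7250822.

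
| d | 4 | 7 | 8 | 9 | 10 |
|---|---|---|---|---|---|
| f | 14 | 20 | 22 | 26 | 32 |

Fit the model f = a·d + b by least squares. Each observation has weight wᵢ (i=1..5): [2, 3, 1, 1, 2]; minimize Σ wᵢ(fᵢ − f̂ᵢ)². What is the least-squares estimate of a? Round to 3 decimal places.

Setting ∂/∂a … = 0 gives: 524·a + 66·b = 1582;  66·a + 9·b = 200.
(Σwᵢ·d·d = 524, Σwᵢ·d = 66, Σwᵢ·1 = 9, Σwᵢ·d·f = 1582, Σwᵢ·f = 200.)
Determinant 524·9 − 66² = 360.
a = (1582·9 − 66·200)/360 = 173/60; b = (524·200 − 66·1582)/360 = 97/90.

a = 2.883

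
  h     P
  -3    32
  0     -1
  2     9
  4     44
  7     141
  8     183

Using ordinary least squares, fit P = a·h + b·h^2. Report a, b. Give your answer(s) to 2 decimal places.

a = -1.37, b = 3.05

Sums needed: Σh·h = 142, Σh·h^2 = 900, Σh^2·h^2 = 6850.
For XᵀP: Σh·P = 2549, Σh^2·P = 19649.
So XᵀX·[a, b]ᵀ = XᵀP: [[142, 900]; [900, 6850]]·[a, b]ᵀ = [2549, 19649]ᵀ.
det = 142·6850 − 900² = 162700.
a = (2549·6850 − 900·19649)/162700 = -4469/3254; b = (142·19649 − 900·2549)/162700 = 248029/81350.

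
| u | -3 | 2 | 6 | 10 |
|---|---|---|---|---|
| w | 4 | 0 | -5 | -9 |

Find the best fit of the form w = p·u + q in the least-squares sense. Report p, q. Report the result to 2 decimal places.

With design matrix M, MᵀM = [[149, 15]; [15, 4]] and Mᵀw = [-132, -10]ᵀ.
Δ = 149·4 − 15² = 371.
p = ((-132)·4 − 15·(-10))/371 = -54/53; q = (149·(-10) − 15·(-132))/371 = 70/53.

p = -1.02, q = 1.32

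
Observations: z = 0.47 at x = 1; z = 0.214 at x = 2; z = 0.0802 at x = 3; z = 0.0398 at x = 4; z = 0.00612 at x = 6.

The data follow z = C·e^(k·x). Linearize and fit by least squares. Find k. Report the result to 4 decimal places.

k = -0.8671

Let Y = ln z. Fitting Y = k·x + ln C by least squares:
AᵀA = [[66.0000, 16.0000]; [16.0000, 5]], rhs = [-54.8810, -13.1401]ᵀ  (here Σx = 16.0000, Σ(x)² = 66.0000, Σln z = -13.1401, Σx·ln z = -54.8810).
Δ = 66.0000·5 − (16.0000)² = 74.0000; k = (-54.8810·5 − 16.0000·-13.1401)/74.0000 = -0.86707, ln C = (66.0000·-13.1401 − 16.0000·-54.8810)/74.0000 = 0.14660.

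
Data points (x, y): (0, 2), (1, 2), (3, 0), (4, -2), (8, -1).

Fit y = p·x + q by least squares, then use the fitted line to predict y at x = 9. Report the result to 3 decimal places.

AᵀA·[p, q]ᵀ = Aᵀy reads: 90·p + 16·q = -14;  16·p + 5·q = 1.
(Σx·x = 90, Σx = 16, Σ1 = 5, Σx·y = -14, Σy = 1.)
Eliminating q: 5·(row 1) − 16·(row 2) gives 194·p = 5·(-14) − 16·1 = -86, so p = -43/97.
Then q = (1 − 16·(-43/97))/5 = 157/97.
At x = 9: ŷ = (-43/97)·(9) + (157/97)·(1) = -230/97.

ŷ = -2.371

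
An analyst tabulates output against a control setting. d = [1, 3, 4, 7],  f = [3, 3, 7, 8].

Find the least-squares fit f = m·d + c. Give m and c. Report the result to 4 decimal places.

The normal equations are: 75·m + 15·c = 96;  15·m + 4·c = 21.
Determinant 75·4 − 15² = 75.
m = (96·4 − 15·21)/75 = 23/25; c = (75·21 − 15·96)/75 = 9/5.

m = 0.9200, c = 1.8000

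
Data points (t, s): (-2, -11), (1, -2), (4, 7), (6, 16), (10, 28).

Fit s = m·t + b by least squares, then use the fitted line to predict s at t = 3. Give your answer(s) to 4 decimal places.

Entries of MᵀM: Σt·t = 157, Σt = 19, Σ1 = 5.
And Σt·s = 424, Σs = 38.
Determinant 157·5 − 19² = 424.
m = (424·5 − 19·38)/424 = 699/212; b = (157·38 − 19·424)/424 = -1045/212.
At t = 3: ŝ = (699/212)·(3) + (-1045/212)·(1) = 263/53.

ŝ = 4.9623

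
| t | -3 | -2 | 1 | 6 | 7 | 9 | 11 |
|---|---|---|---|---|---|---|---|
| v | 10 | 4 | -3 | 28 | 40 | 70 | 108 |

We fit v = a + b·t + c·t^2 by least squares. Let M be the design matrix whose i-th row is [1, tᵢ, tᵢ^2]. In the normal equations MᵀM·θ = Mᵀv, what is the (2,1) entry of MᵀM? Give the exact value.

29

Row 2 ↔ basis t, column 1 ↔ basis 1, so (MᵀM)_{2,1} = Σᵢ t = (-3)·(1) + (-2)·(1) + (1)·(1) + (6)·(1) + (7)·(1) + (9)·(1) + (11)·(1) = 29.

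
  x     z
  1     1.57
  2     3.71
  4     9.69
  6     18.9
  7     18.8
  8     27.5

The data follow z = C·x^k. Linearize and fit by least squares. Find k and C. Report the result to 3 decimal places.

Let Y = ln z. Fitting Y = k·ln x + ln C by least squares:
Σln x = 7.8966, Σ(ln x)² = 13.7233, Σln z = 13.2204, Σln x·ln z = 21.9241.
Equations: 13.7233·k + 7.8966·ln C = 21.9241;  7.8966·k + 6·ln C = 13.2204.
Δ = 13.7233·6 − (7.8966)² = 19.9843; k = (21.9241·6 − 7.8966·13.2204)/19.9843 = 1.35851, ln C = (13.7233·13.2204 − 7.8966·21.9241)/19.9843 = 0.41548, so C = exp(0.41548) = 1.51509.

k = 1.359, C = 1.515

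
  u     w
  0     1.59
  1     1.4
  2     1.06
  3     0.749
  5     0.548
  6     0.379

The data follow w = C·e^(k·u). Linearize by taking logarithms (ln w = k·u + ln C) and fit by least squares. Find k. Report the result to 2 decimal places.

Taking logs, ln w = k·u + ln C, so regress ln w on u.
AᵀA = [[75.0000, 17.0000]; [17.0000, 6]], rhs = [-9.2428, -1.0022]ᵀ  (here Σu = 17.0000, Σ(u)² = 75.0000, Σln w = -1.0022, Σu·ln w = -9.2428).
Δ = 75.0000·6 − (17.0000)² = 161.0000; k = (-9.2428·6 − 17.0000·-1.0022)/161.0000 = -0.23862, ln C = (75.0000·-1.0022 − 17.0000·-9.2428)/161.0000 = 0.50906.

k = -0.24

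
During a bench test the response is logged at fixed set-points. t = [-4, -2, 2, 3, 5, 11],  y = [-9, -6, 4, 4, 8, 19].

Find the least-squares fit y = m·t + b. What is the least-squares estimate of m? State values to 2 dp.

Forming XᵀX = [[179, 15]; [15, 6]] and Xᵀy = [317, 20]ᵀ gives XᵀX·[m, b]ᵀ = Xᵀy.
Eliminating b: 6·(row 1) − 15·(row 2) gives 849·m = 6·317 − 15·20 = 1602, so m = 534/283.
Then b = (20 − 15·(534/283))/6 = -1175/849.

m = 1.89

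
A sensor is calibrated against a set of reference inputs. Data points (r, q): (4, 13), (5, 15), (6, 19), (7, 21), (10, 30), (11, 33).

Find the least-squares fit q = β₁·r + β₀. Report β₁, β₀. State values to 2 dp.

β₁ = 2.89, β₀ = 1.13

MᵀM·[β₁, β₀]ᵀ = Mᵀq reads: 347·β₁ + 43·β₀ = 1051;  43·β₁ + 6·β₀ = 131.
(Σr·r = 347, Σr = 43, Σ1 = 6, Σr·q = 1051, Σq = 131.)
det = 347·6 − 43² = 233.
β₁ = (1051·6 − 43·131)/233 = 673/233; β₀ = (347·131 − 43·1051)/233 = 264/233.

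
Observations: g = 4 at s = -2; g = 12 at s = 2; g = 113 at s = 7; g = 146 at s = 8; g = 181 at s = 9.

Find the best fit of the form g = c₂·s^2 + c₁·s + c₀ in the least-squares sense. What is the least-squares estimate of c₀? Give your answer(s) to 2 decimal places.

Compute the Gram sums: Σs^2·s^2 = 13090, Σs^2·s = 1584, Σs^2 = 202, Σs·s = 202, Σs = 24, Σ1 = 5.
Right-hand side: Σs^2·g = 29606, Σs·g = 3604, Σg = 456.
Normal equations: [[13090, 1584, 202]; [1584, 202, 24]; [202, 24, 5]]·[c₂, c₁, c₀]ᵀ = [29606, 3604, 456]ᵀ.
Inverting the 3×3 Gram matrix, [c₂, c₁, c₀]ᵀ = [126547/62959, 130750/62959, 1762/62959]ᵀ.

c₀ = 0.03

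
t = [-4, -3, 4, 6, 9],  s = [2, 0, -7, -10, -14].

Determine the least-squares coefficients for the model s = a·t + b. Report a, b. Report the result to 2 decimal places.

a = -1.18, b = -2.97

Forming MᵀM = [[158, 12]; [12, 5]] and Mᵀs = [-222, -29]ᵀ gives MᵀM·[a, b]ᵀ = Mᵀs.
det = 158·5 − 12² = 646.
a = ((-222)·5 − 12·(-29))/646 = -381/323; b = (158·(-29) − 12·(-222))/646 = -959/323.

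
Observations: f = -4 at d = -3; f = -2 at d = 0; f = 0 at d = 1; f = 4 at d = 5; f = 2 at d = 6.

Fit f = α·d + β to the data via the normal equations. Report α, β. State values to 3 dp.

The normal system MᵀM·[α, β]ᵀ = Mᵀf is [[71, 9]; [9, 5]]·[α, β]ᵀ = [44, 0]ᵀ.
Determinant 71·5 − 9² = 274.
α = (44·5 − 9·0)/274 = 110/137; β = (71·0 − 9·44)/274 = -198/137.

α = 0.803, β = -1.445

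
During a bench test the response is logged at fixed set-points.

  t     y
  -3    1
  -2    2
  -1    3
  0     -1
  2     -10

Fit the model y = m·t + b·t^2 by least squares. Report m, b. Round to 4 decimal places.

From the data, Σt·t = 18, Σt·t^2 = -28, Σt^2·t^2 = 114.
For Aᵀy: Σt·y = -30, Σt^2·y = -20.
Normal equations: [[18, -28]; [-28, 114]]·[m, b]ᵀ = [-30, -20]ᵀ.
det = 18·114 − (-28)² = 1268.
m = ((-30)·114 − (-28)·(-20))/1268 = -995/317; b = (18·(-20) − (-28)·(-30))/1268 = -300/317.

m = -3.1388, b = -0.9464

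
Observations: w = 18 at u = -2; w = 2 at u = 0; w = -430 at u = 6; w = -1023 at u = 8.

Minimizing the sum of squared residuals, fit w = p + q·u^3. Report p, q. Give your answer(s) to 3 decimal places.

Compute the Gram sums: Σ1 = 4, Σu^3 = 720, Σu^3·u^3 = 308864.
For Xᵀw: Σw = -1433, Σu^3·w = -616800.
XᵀX·[p, q]ᵀ = Xᵀw becomes [[4, 720]; [720, 308864]]·[p, q]ᵀ = [-1433, -616800]ᵀ.
Δ = 4·308864 − 720² = 717056.
p = ((-1433)·308864 − 720·(-616800))/717056 = 11671/5602; q = (4·(-616800) − 720·(-1433))/717056 = -89715/44816.

p = 2.083, q = -2.002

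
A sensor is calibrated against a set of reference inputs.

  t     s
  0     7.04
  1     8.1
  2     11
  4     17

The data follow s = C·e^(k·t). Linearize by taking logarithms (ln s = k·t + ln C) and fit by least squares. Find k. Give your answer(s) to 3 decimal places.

k = 0.227

With ln sᵢ as the transformed response and tᵢ as the regressor:
Sums: Σt = 7.0000, Σ(t)² = 21.0000, Σln s = 9.2746, Σt·ln s = 18.2205.
Normal system: [[21.0000, 7.0000]; [7.0000, 4]]·[k, ln C]ᵀ = [18.2205, 9.2746]ᵀ.
Slope k = (n·Σt·ln s − Σt·Σln s)/(n·Σ(t)² − (Σt)²) = (4·18.2205 − 7.0000·9.2746)/35.0000 = 0.22743; ln C = (Σln s − k·Σt)/n = 1.92065.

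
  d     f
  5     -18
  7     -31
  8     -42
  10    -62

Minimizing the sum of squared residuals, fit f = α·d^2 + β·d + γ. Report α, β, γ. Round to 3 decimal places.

Compute the Gram sums: Σd^2·d^2 = 17122, Σd^2·d = 1980, Σd^2 = 238, Σd·d = 238, Σd = 30, Σ1 = 4.
Moment sums: Σd^2·f = -10857, Σd·f = -1263, Σf = -153.
So AᵀA·[α, β, γ]ᵀ = Aᵀf: [[17122, 1980, 238]; [1980, 238, 30]; [238, 30, 4]]·[α, β, γ]ᵀ = [-10857, -1263, -153]ᵀ.
Solving the 3×3 system (Gaussian elimination) gives α = -7/12, β = -7/52, γ = -395/156.

α = -0.583, β = -0.135, γ = -2.532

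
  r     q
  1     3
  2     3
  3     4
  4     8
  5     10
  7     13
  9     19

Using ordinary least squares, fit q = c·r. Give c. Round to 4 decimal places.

c = 1.9730

With design matrix A, AᵀA = [[185]] and Aᵀq = [365]ᵀ.
c = 365/185 = 1.97297.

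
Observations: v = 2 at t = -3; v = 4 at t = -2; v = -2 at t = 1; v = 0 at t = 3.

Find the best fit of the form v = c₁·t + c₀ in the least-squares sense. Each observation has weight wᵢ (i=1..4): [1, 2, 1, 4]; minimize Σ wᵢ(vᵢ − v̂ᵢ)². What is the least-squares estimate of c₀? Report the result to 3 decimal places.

c₀ = 1.455

The normal system AᵀWA·[c₁, c₀]ᵀ = AᵀWv is [[54, 6]; [6, 8]]·[c₁, c₀]ᵀ = [-24, 8]ᵀ.
det = 54·8 − 6² = 396.
c₁ = ((-24)·8 − 6·8)/396 = -20/33; c₀ = (54·8 − 6·(-24))/396 = 16/11.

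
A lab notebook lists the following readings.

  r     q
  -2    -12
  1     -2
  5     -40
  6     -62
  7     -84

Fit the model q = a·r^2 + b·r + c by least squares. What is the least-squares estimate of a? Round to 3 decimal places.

a = -1.924

MᵀM·[a, b, c]ᵀ = Mᵀq reads: 4339·a + 677·b + 115·c = -7398;  677·a + 115·b + 17·c = -1138;  115·a + 17·b + 5·c = -200.
Solving the 3×3 system (Gaussian elimination) gives a = -127/66, b = 1385/858, c = -16/13.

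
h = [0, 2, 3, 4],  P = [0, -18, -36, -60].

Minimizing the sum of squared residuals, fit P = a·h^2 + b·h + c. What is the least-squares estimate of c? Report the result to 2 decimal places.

Forming XᵀX = [[353, 99, 29]; [99, 29, 9]; [29, 9, 4]] and XᵀP = [-1356, -384, -114]ᵀ gives XᵀX·[a, b, c]ᵀ = XᵀP.
Inverting the 3×3 Gram matrix, [a, b, c]ᵀ = [-3, -3, 0]ᵀ.

c = 0.00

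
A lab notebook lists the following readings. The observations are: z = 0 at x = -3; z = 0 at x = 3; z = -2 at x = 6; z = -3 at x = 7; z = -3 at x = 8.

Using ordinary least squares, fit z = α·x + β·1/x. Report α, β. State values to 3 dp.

MᵀM·[α, β]ᵀ = Mᵀz reads: 167·α + 5·β = -57;  5·α + (897/3136)·β = -191/168.
det = 167·(897/3136) − 5² = 71399/3136.
α = ((-57)·(897/3136) − 5·(-191/168))/(71399/3136) = -99907/214197; β = (167·(-191/168) − 5·(-57))/(71399/3136) = 895048/214197.

α = -0.466, β = 4.179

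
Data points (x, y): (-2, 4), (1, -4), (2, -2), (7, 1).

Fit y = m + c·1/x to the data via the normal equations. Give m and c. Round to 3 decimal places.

m = 1.323, c = -5.504

Entries of MᵀM: Σ1 = 4, Σ1/x = 8/7, Σ1/x·1/x = 149/98.
For Mᵀy: Σy = -1, Σ1/x·y = -48/7.
So MᵀM·[m, c]ᵀ = Mᵀy: [[4, 8/7]; [8/7, 149/98]]·[m, c]ᵀ = [-1, -48/7]ᵀ.
Eliminating c: (149/98)·(row 1) − (8/7)·(row 2) gives (234/49)·m = (149/98)·(-1) − (8/7)·(-48/7) = 619/98, so m = 619/468.
Then c = ((-48/7) − (8/7)·(619/468))/(149/98) = -644/117.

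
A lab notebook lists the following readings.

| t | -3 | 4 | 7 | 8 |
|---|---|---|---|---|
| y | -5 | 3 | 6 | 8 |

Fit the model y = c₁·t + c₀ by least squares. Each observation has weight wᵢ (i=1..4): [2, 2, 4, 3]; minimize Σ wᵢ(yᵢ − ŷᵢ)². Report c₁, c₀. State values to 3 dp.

Entries of AᵀWA: Σwᵢ·t·t = 438, Σwᵢ·t = 54, Σwᵢ·1 = 11.
Right-hand side: Σwᵢ·t·y = 414, Σwᵢ·y = 44.
det = 438·11 − 54² = 1902.
c₁ = (414·11 − 54·44)/1902 = 363/317; c₀ = (438·44 − 54·414)/1902 = -514/317.

c₁ = 1.145, c₀ = -1.621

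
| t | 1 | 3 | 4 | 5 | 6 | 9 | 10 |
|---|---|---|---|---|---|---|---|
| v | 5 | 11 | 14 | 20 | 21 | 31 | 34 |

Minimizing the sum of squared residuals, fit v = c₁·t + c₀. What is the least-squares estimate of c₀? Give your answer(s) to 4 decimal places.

Forming MᵀM = [[268, 38]; [38, 7]] and Mᵀv = [939, 136]ᵀ gives MᵀM·[c₁, c₀]ᵀ = Mᵀv.
det = 268·7 − 38² = 432.
c₁ = (939·7 − 38·136)/432 = 1405/432; c₀ = (268·136 − 38·939)/432 = 383/216.

c₀ = 1.7731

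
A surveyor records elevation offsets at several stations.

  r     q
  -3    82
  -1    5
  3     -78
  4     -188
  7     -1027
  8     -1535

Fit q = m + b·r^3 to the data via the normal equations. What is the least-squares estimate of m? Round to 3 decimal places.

Normal-equation sums: Σ1 = 6, Σr^3 = 918, Σr^3·r^3 = 385348.
And Σq = -2741, Σr^3·q = -1154538.
Δ = 6·385348 − 918² = 1469364.
m = ((-2741)·385348 − 918·(-1154538))/1469364 = 906754/367341; b = (6·(-1154538) − 918·(-2741))/1469364 = -735165/244894.

m = 2.468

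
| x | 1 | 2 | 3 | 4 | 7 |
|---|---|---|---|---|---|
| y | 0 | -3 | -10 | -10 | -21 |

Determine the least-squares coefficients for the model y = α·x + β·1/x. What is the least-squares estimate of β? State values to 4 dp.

Compute the Gram sums: Σx·x = 79, Σx·1/x = 5, Σ1/x·1/x = 10189/7056.
Moment sums: Σx·y = -223, Σ1/x·y = -31/3.
Δ = 79·(10189/7056) − 5² = 628531/7056.
α = ((-223)·(10189/7056) − 5·(-31/3))/(628531/7056) = -1907587/628531; β = (79·(-31/3) − 5·(-223))/(628531/7056) = 2107392/628531.

β = 3.3529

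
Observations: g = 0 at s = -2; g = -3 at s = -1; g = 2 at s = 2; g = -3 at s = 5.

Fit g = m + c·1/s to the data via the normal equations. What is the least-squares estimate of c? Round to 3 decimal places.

The normal system XᵀX·[m, c]ᵀ = Xᵀg is [[4, -4/5]; [-4/5, 77/50]]·[m, c]ᵀ = [-4, 17/5]ᵀ.
Determinant 4·(77/50) − (-4/5)² = 138/25.
m = ((-4)·(77/50) − (-4/5)·(17/5))/(138/25) = -43/69; c = (4·(17/5) − (-4/5)·(-4))/(138/25) = 130/69.

c = 1.884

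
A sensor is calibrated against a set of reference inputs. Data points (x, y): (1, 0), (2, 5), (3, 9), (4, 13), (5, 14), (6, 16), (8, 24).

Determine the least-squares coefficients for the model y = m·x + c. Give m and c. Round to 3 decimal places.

m = 3.197, c = -1.672

Setting ∂/∂m … = 0 gives: 155·m + 29·c = 447;  29·m + 7·c = 81.
(Σx·x = 155, Σx = 29, Σ1 = 7, Σx·y = 447, Σy = 81.)
Determinant 155·7 − 29² = 244.
m = (447·7 − 29·81)/244 = 195/61; c = (155·81 − 29·447)/244 = -102/61.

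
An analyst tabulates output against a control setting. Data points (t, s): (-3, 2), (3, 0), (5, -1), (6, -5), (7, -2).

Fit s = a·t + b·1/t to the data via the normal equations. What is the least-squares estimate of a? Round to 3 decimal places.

a = -0.485

AᵀA·[a, b]ᵀ = Aᵀs reads: 128·a + 5·b = -55;  5·a + (1521/4900)·b = -139/70.
(Σt·t = 128, Σt·1/t = 5, Σ1/t·1/t = 1521/4900, Σt·s = -55, Σ1/t·s = -139/70.)
Eliminating b: (1521/4900)·(row 1) − 5·(row 2) gives (18047/1225)·a = (1521/4900)·(-55) − 5·(-139/70) = -7001/980, so a = -35005/72188.
Then b = ((-139/70) − 5·(-35005/72188))/(1521/4900) = 25515/18047.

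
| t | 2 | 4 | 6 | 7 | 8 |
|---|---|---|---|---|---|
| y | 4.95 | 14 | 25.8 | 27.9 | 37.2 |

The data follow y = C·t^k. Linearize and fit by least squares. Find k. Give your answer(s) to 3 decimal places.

k = 1.432

With ln yᵢ as the transformed response and ln tᵢ as the regressor:
Sums: Σln t = 7.8966, Σ(ln t)² = 13.7233, Σln y = 14.4338, Σln t·ln y = 24.5881.
Normal system: [[13.7233, 7.8966]; [7.8966, 5]]·[k, ln C]ᵀ = [24.5881, 14.4338]ᵀ.
Slope k = (n·Σln t·ln y − Σln t·Σln y)/(n·Σ(ln t)² − (Σln t)²) = (5·24.5881 − 7.8966·14.4338)/6.2610 = 1.43167; ln C = (Σln y − k·Σln t)/n = 0.62570.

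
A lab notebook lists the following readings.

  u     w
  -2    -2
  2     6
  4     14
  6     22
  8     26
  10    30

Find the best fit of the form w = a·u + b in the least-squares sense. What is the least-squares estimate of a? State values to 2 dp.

a = 2.83

The normal equations are: 224·a + 28·b = 712;  28·a + 6·b = 96.
det = 224·6 − 28² = 560.
a = (712·6 − 28·96)/560 = 99/35; b = (224·96 − 28·712)/560 = 14/5.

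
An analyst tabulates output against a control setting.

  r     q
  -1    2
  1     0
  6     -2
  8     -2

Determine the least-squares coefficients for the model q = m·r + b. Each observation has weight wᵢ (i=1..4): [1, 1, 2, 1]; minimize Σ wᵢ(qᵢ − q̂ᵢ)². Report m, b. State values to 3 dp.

The normal equations are: 138·m + 20·b = -42;  20·m + 5·b = -4.
Eliminating b: 5·(row 1) − 20·(row 2) gives 290·m = 5·(-42) − 20·(-4) = -130, so m = -13/29.
Then b = ((-4) − 20·(-13/29))/5 = 144/145.

m = -0.448, b = 0.993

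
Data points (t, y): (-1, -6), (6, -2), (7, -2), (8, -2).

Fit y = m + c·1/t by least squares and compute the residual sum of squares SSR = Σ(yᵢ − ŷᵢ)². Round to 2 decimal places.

Sums needed: Σ1 = 4, Σ1/t = -95/168, Σ1/t·1/t = 30025/28224.
And Σy = -12, Σ1/t·y = 431/84.
AᵀA·[m, c]ᵀ = Aᵀy becomes [[4, -95/168]; [-95/168, 30025/28224]]·[m, c]ᵀ = [-12, 431/84]ᵀ.
Δ = 4·(30025/28224) − (-95/168)² = 37025/9408.
m = ((-12)·(30025/28224) − (-95/168)·(431/84))/(37025/9408) = -55682/22215; c = (4·(431/84) − (-95/168)·(-12))/(37025/9408) = 129248/37025.
Residuals: -296/111075, -2788/37025, 868/111075, 7792/111075; SSR = 1184/111075.

SSR = 0.01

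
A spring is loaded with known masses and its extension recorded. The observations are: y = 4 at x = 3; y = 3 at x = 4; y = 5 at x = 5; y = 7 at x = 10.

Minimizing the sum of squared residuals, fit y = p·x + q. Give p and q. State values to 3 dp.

Sums needed: Σx·x = 150, Σx = 22, Σ1 = 4.
Right-hand side: Σx·y = 119, Σy = 19.
So MᵀM·[p, q]ᵀ = Mᵀy: [[150, 22]; [22, 4]]·[p, q]ᵀ = [119, 19]ᵀ.
det = 150·4 − 22² = 116.
p = (119·4 − 22·19)/116 = 1/2; q = (150·19 − 22·119)/116 = 2.

p = 0.500, q = 2.000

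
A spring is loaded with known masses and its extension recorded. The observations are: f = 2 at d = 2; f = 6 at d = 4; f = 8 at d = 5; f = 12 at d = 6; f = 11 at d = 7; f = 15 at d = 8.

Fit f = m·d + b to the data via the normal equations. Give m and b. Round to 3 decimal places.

The normal system MᵀM·[m, b]ᵀ = Mᵀf is [[194, 32]; [32, 6]]·[m, b]ᵀ = [337, 54]ᵀ.
det = 194·6 − 32² = 140.
m = (337·6 − 32·54)/140 = 21/10; b = (194·54 − 32·337)/140 = -11/5.

m = 2.100, b = -2.200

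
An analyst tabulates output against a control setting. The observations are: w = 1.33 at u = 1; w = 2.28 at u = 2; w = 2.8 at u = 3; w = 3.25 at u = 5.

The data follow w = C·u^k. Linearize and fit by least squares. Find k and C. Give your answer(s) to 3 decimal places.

k = 0.562, C = 1.422

Taking logs, ln w = k·ln u + ln C, so regress ln w on ln u.
Σln u = 3.4012, Σ(ln u)² = 4.2777, Σln w = 3.3176, Σln u·ln w = 3.5994.
Equations: 4.2777·k + 3.4012·ln C = 3.5994;  3.4012·k + 4·ln C = 3.3176.
Solving (det = 5.5426): k = 0.56177, ln C = 0.35173, so C = exp(0.35173) = 1.42153.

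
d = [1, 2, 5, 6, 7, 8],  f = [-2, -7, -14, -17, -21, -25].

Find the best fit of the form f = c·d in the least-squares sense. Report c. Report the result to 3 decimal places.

c = -2.989

Setting ∂/∂c … = 0 gives: 179·c = -535.
Hence c = -535 / 179 ≈ -2.98883.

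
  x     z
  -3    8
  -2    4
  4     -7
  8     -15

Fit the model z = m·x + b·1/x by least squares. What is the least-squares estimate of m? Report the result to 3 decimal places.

m = -1.847

The normal system MᵀM·[m, b]ᵀ = Mᵀz is [[93, 4]; [4, 253/576]]·[m, b]ᵀ = [-180, -199/24]ᵀ.
det = 93·(253/576) − 4² = 4771/192.
m = ((-180)·(253/576) − 4·(-199/24))/(4771/192) = -8812/4771; b = (93·(-199/24) − 4·(-180))/(4771/192) = -9816/4771.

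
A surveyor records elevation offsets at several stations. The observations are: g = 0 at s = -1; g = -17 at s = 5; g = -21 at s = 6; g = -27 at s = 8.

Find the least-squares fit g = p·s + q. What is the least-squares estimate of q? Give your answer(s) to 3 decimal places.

q = -2.800

From the data, Σs·s = 126, Σs = 18, Σ1 = 4.
Right-hand side: Σs·g = -427, Σg = -65.
XᵀX·[p, q]ᵀ = Xᵀg becomes [[126, 18]; [18, 4]]·[p, q]ᵀ = [-427, -65]ᵀ.
Eliminating q: 4·(row 1) − 18·(row 2) gives 180·p = 4·(-427) − 18·(-65) = -538, so p = -269/90.
Then q = ((-65) − 18·(-269/90))/4 = -14/5.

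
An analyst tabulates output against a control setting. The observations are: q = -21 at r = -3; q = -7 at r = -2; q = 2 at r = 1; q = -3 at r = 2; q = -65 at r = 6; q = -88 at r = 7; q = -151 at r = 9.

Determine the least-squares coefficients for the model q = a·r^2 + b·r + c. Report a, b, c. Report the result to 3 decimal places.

a = -2.041, b = 1.280, c = 2.428

From the data, Σr^2·r^2 = 10372, Σr^2·r = 1262, Σr^2 = 184, Σr·r = 184, Σr = 20, Σ1 = 7.
Right-hand side: Σr^2·q = -19110, Σr·q = -2292, Σq = -333.
Normal equations: [[10372, 1262, 184]; [1262, 184, 20]; [184, 20, 7]]·[a, b, c]ᵀ = [-19110, -2292, -333]ᵀ.
Solving the 3×3 system (Gaussian elimination) gives a = -63544/31129, b = 39855/31129, c = 75577/31129.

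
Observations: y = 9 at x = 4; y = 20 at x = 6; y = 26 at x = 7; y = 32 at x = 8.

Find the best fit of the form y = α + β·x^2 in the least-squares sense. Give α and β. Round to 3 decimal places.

α = 1.926, β = 0.481

MᵀM·[α, β]ᵀ = Mᵀy reads: 4·α + 165·β = 87;  165·α + 8049·β = 4186.
(Σ1 = 4, Σx^2 = 165, Σx^2·x^2 = 8049, Σy = 87, Σx^2·y = 4186.)
Eliminating β: 8049·(row 1) − 165·(row 2) gives 4971·α = 8049·87 − 165·4186 = 9573, so α = 3191/1657.
Then β = (4186 − 165·(3191/1657))/8049 = 2389/4971.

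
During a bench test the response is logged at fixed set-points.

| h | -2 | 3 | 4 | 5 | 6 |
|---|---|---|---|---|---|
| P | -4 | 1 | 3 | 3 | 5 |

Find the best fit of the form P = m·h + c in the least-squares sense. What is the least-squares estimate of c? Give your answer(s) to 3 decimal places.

Forming AᵀA = [[90, 16]; [16, 5]] and AᵀP = [68, 8]ᵀ gives AᵀA·[m, c]ᵀ = AᵀP.
Determinant 90·5 − 16² = 194.
m = (68·5 − 16·8)/194 = 106/97; c = (90·8 − 16·68)/194 = -184/97.

c = -1.897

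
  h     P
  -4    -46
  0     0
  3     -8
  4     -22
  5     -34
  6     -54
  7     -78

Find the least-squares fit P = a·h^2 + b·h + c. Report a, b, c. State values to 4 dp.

a = -2.0484, b = 3.2555, c = -0.1514

The normal equations are: 4915·a + 711·b + 151·c = -7776;  711·a + 151·b + 21·c = -968;  151·a + 21·b + 7·c = -242.
Inverting the 3×3 Gram matrix, [a, b, c]ᵀ = [-284317/138801, 150621/46267, -21014/138801]ᵀ.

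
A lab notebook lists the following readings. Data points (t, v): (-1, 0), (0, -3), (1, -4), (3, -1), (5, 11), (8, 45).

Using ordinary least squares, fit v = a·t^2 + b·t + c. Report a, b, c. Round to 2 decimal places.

Entries of XᵀX: Σt^2·t^2 = 4804, Σt^2·t = 664, Σt^2 = 100, Σt·t = 100, Σt = 16, Σ1 = 6.
For Xᵀv: Σt^2·v = 3142, Σt·v = 408, Σv = 48.
XᵀX·[a, b, c]ᵀ = Xᵀv becomes [[4804, 664, 100]; [664, 100, 16]; [100, 16, 6]]·[a, b, c]ᵀ = [3142, 408, 48]ᵀ.
Row-reducing yields a = 8633/8250, b = -9769/4125, c = -4297/1375.

a = 1.05, b = -2.37, c = -3.13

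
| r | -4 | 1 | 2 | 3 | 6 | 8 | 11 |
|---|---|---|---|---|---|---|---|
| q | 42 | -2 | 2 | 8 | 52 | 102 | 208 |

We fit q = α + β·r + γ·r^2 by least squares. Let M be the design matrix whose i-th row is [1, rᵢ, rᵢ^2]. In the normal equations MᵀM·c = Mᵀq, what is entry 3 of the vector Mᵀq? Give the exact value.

34318

Entry 3 ↔ basis r^2, so (Mᵀq)_{3} = Σᵢ (r^2)·qᵢ = (16)·(42) + (1)·(-2) + (4)·(2) + (9)·(8) + (36)·(52) + (64)·(102) + (121)·(208) = 34318.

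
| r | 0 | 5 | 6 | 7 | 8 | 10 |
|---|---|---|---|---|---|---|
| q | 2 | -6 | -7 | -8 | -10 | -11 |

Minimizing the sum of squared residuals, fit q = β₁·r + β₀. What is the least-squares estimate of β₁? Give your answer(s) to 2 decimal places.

Compute the Gram sums: Σr·r = 274, Σr = 36, Σ1 = 6.
For Xᵀq: Σr·q = -318, Σq = -40.
So XᵀX·[β₁, β₀]ᵀ = Xᵀq: [[274, 36]; [36, 6]]·[β₁, β₀]ᵀ = [-318, -40]ᵀ.
det = 274·6 − 36² = 348.
β₁ = ((-318)·6 − 36·(-40))/348 = -39/29; β₀ = (274·(-40) − 36·(-318))/348 = 122/87.

β₁ = -1.34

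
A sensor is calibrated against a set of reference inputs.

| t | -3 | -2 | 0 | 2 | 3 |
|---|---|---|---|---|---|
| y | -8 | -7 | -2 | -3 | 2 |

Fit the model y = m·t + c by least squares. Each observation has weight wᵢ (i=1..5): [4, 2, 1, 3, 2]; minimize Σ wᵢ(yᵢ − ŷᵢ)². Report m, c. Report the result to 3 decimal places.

m = 1.381, c = -3.956

Compute the Gram sums: Σwᵢ·t·t = 74, Σwᵢ·t = -4, Σwᵢ·1 = 12.
Right-hand side: Σwᵢ·t·y = 118, Σwᵢ·y = -53.
Eliminating c: 12·(row 1) − (-4)·(row 2) gives 872·m = 12·118 − (-4)·(-53) = 1204, so m = 301/218.
Then c = ((-53) − (-4)·(301/218))/12 = -1725/436.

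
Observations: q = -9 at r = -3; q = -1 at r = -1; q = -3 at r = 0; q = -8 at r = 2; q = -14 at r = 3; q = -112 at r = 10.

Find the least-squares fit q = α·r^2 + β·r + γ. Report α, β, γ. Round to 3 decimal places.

Normal-equation sums: Σr^2·r^2 = 10179, Σr^2·r = 1007, Σr^2 = 123, Σr·r = 123, Σr = 11, Σ1 = 6.
Moment sums: Σr^2·q = -11440, Σr·q = -1150, Σq = -147.
AᵀA·[α, β, γ]ᵀ = Aᵀq becomes [[10179, 1007, 123]; [1007, 123, 11]; [123, 11, 6]]·[α, β, γ]ᵀ = [-11440, -1150, -147]ᵀ.
Inverting the 3×3 Gram matrix, [α, β, γ]ᵀ = [-535243/530112, -157119/176704, -287777/132528]ᵀ.

α = -1.010, β = -0.889, γ = -2.171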